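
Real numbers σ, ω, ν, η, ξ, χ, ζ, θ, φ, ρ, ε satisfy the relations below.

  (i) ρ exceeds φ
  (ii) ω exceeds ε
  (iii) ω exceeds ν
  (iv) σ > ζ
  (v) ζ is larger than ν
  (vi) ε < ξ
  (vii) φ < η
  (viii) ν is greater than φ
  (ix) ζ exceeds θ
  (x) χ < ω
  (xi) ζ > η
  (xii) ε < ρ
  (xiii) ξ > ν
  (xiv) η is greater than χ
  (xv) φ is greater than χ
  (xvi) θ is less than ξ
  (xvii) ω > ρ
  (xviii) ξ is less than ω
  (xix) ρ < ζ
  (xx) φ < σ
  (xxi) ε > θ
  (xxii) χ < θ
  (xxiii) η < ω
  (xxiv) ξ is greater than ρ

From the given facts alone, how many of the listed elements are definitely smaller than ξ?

6

From ξ the given relations immediately reach θ, ε, ν, ρ.
From those, χ, φ — 6 in total.
Nothing else is reachable below ξ; 6 in all.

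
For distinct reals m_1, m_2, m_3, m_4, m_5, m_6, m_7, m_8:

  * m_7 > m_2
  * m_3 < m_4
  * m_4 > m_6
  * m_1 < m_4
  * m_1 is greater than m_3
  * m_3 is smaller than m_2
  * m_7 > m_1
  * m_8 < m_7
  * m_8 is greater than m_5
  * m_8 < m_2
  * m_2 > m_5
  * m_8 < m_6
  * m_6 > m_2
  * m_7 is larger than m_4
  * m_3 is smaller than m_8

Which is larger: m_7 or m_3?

The relevant relations are m_3 < m_8; m_8 < m_2; m_2 < m_6; m_6 < m_4; m_4 < m_7.
Together: m_3 < m_8 < m_2 < m_6 < m_4 < m_7.
So m_3 < m_7; m_7 is the larger of the two.

m_7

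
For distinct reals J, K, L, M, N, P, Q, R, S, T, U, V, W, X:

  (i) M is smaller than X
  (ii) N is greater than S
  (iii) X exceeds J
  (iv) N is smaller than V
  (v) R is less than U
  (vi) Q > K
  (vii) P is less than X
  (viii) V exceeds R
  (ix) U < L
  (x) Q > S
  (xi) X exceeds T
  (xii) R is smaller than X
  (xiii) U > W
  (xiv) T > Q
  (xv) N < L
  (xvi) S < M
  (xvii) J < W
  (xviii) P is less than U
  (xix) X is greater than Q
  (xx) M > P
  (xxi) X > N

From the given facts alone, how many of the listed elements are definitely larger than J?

Directly above J: W, X.
One step further: U (3 so far).
One step further: L (4 so far).
No other element is forced above J by the given relations, so the count is 4.

4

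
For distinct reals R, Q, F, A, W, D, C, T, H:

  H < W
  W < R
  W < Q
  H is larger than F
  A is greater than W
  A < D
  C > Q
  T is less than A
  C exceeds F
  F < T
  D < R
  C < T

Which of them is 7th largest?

W

Chaining the given pairs: F < H < W < Q < C < T < A < D < R.
The 7th largest is W.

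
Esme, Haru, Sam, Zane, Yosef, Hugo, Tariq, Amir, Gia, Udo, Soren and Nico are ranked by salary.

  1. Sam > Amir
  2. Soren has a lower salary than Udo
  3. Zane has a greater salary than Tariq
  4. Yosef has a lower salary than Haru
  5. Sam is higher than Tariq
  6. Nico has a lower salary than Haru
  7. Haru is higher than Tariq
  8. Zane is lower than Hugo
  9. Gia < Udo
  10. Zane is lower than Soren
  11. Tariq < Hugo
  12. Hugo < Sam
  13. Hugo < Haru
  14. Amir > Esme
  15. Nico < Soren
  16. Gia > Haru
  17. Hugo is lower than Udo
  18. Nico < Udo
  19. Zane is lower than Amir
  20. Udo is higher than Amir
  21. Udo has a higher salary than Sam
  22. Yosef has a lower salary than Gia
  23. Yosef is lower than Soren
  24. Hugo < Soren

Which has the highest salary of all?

Chaining downward from Udo: directly below it, Nico, Hugo, Amir, Soren, Gia, Sam; then Esme, Tariq, Zane, Yosef, Haru.
That covers every other element, and nothing is given above Udo, so Udo is the highest salary.

Udo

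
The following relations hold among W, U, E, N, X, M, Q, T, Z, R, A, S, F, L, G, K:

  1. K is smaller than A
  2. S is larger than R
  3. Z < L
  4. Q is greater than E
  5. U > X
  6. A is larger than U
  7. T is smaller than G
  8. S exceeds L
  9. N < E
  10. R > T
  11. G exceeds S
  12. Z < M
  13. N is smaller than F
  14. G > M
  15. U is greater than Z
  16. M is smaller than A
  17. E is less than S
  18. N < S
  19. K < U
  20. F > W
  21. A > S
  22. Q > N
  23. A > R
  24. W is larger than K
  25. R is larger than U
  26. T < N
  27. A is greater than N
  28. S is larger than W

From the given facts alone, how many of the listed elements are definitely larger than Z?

Directly above Z: L, U, M.
One step further: R, S, G, A (7 so far).
Nothing else is reachable above Z; 7 in all.

7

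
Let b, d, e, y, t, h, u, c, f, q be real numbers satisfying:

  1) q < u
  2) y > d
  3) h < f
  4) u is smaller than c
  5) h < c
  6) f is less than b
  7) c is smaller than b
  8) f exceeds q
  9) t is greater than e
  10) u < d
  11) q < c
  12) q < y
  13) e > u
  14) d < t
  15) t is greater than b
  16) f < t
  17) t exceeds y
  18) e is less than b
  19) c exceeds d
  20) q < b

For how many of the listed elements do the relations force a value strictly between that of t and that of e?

1

Chaining upward from e reaches: b.
Chaining downward from t reaches: q, h, u, d, c, y, f, b.
Strictly between e and t are those in both lists: b — 1 element.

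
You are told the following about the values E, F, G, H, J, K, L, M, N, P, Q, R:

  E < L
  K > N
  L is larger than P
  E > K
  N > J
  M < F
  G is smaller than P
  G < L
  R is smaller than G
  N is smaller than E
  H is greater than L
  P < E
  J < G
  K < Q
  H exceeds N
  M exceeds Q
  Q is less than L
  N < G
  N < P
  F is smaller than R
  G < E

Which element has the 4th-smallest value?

Q

The consecutive relations fix a unique order: J < N < K < Q < M < F < R < G < P < E < L < H.
The 4th smallest is Q.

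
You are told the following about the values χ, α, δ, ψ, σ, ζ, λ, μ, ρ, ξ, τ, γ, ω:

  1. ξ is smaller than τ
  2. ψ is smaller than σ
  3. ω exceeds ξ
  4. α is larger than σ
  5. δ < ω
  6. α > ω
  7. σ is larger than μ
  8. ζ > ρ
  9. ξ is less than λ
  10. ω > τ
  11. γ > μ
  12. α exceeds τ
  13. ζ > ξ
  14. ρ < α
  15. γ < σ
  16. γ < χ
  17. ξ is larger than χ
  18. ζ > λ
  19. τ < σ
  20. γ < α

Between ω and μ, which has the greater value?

Link the given pairs in sequence: μ < γ; γ < χ; χ < ξ; ξ < τ; τ < ω.
Together: μ < γ < χ < ξ < τ < ω.
So μ < ω; ω is the larger of the two.

ω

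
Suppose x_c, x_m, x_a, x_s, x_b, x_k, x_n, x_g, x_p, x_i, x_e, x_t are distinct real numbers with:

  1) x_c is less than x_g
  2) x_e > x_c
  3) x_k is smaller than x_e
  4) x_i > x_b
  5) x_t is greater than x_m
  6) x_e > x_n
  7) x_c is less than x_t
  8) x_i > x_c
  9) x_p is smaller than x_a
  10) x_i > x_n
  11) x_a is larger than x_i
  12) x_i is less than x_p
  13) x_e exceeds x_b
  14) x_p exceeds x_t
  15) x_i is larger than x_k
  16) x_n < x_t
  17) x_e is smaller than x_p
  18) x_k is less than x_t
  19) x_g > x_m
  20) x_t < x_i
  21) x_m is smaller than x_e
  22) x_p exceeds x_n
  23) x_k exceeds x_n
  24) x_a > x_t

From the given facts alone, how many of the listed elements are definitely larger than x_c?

The elements the relations force above x_c are x_g, x_t, x_e, x_i, x_p, x_a — no chain reaches any other.
That is 6.

6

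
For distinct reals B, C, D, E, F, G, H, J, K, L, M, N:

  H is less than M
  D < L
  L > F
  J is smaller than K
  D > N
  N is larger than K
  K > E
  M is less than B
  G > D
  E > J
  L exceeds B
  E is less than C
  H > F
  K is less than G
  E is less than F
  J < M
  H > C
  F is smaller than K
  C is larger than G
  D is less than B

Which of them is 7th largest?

The consecutive relations fix a unique order: J < E < F < K < N < D < G < C < H < M < B < L.
Counting 7 from the largest end gives D.

D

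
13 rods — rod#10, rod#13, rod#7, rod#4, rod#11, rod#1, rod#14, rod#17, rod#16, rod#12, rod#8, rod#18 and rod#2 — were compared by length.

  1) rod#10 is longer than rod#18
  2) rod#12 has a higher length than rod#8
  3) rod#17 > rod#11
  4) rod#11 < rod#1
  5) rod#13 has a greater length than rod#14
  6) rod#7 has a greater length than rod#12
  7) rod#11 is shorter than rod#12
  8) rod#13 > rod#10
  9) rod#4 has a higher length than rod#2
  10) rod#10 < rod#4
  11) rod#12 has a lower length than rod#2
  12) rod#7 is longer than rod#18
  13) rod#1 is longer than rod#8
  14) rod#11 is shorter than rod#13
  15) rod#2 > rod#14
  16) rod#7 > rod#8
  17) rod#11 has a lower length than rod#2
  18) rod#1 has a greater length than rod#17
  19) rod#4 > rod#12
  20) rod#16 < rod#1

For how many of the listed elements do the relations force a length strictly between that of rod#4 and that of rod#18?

Chaining upward from rod#18 reaches: rod#10, rod#7, rod#13.
Chaining downward from rod#4 reaches: rod#11, rod#8, rod#14, rod#12, rod#2, rod#10.
Strictly between rod#18 and rod#4 are those in both lists: rod#10 — 1 element.

1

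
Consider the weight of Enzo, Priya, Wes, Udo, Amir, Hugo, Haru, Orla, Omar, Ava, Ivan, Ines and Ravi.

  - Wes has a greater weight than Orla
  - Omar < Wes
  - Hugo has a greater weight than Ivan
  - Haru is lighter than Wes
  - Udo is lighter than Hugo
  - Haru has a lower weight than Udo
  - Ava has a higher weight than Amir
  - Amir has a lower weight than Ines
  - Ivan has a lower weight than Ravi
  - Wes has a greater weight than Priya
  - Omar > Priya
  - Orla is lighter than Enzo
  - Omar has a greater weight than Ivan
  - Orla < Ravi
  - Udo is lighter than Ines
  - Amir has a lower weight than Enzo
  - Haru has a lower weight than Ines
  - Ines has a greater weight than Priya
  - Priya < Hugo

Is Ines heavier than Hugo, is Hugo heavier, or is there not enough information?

Following every chain through Hugo: below Hugo we get Priya, Ivan, Haru, Udo.
Ines is not reached, and no chain runs the other way from Ines to Hugo.
So the given relations leave the order of Hugo and Ines undetermined.

undetermined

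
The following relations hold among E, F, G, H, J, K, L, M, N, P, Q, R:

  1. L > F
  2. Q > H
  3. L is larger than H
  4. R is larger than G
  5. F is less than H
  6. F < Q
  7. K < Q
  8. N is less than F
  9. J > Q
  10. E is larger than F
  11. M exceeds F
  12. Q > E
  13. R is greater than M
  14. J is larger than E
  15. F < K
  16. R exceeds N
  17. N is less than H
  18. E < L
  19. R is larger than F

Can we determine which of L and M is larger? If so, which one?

undetermined

Following every chain through M: above M we get R; below M we get N, F.
L is not reached, and no chain runs the other way from L to M.
So the given relations leave the order of M and L undetermined.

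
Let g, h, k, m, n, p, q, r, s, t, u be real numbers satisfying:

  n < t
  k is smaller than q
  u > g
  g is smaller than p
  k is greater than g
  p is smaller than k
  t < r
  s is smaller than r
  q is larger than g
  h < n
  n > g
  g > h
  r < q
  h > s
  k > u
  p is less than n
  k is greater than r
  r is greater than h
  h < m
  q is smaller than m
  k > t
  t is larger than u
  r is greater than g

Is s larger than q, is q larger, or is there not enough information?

s < h and h < g give s < g.
With g < p: s < h < g < p.
With p < n: s < h < g < p < n.
Then n < t extends the chain to t.
Then t < r extends the chain to r.
Then r < k extends the chain to k.
Then k < q extends the chain to q.
So q is larger.

q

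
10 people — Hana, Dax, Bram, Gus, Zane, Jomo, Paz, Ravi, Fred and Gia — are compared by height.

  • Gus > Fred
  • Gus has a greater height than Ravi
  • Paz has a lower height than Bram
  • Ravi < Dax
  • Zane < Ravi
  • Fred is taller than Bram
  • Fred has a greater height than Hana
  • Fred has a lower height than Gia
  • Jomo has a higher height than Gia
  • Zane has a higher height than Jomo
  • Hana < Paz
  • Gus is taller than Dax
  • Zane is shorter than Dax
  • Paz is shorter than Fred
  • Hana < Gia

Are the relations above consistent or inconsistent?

consistent

The single ordering Hana < Paz < Bram < Fred < Gia < Jomo < Zane < Ravi < Dax < Gus satisfies every listed relation, so no contradiction arises.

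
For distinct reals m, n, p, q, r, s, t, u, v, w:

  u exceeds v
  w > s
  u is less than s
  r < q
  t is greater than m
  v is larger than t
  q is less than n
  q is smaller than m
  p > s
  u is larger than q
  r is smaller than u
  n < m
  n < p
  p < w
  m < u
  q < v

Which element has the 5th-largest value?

Chaining the given pairs: r < q < n < m < t < v < u < s < p < w.
Counting 5 from the largest end gives v.

v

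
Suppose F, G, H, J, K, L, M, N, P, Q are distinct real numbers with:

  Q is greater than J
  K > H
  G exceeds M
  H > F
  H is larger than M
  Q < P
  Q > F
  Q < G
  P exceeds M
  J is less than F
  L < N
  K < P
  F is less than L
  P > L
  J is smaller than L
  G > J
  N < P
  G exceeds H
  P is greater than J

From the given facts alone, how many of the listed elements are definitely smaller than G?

From G the given relations immediately reach M, J, H, Q.
From those, F — 5 in total.
Nothing else is reachable below G; 5 in all.

5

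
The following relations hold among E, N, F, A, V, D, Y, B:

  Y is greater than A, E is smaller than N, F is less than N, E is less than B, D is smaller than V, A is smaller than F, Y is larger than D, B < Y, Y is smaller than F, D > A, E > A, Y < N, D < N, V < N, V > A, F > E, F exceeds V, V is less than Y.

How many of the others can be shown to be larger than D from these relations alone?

The elements the relations force above D are V, Y, F, N — no chain reaches any other.
That is 4.

4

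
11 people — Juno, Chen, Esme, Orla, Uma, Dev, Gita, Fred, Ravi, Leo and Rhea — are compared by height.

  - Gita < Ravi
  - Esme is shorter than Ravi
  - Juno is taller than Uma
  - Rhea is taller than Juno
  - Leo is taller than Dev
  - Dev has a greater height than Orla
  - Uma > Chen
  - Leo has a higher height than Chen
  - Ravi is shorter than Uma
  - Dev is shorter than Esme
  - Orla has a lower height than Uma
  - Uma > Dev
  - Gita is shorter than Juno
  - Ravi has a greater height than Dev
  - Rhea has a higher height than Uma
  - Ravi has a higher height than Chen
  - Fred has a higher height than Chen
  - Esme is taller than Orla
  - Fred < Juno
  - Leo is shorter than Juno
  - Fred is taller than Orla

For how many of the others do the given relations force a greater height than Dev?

6

The elements the relations force above Dev are Esme, Leo, Ravi, Uma, Juno, Rhea — no chain reaches any other.
That is 6.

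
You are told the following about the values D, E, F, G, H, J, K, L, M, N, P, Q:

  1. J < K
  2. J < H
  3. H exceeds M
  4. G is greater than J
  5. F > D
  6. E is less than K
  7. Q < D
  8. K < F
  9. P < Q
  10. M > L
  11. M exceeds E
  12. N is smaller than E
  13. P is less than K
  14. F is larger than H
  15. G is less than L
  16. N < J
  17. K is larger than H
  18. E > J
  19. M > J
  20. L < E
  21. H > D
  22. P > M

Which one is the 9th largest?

L

Piecing the relations together gives one ordering: N < J < G < L < E < M < P < Q < D < H < K < F.
The 9th largest is L.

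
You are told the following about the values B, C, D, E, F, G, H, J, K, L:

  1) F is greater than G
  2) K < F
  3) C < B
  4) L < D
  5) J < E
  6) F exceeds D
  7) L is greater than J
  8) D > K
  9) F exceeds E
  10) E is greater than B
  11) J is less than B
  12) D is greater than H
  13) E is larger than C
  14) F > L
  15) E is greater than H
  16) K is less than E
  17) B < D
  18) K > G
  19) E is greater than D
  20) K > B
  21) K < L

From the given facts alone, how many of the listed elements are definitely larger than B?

Directly above B: K, D, E.
One step further: L, F (5 so far).
Nothing else is reachable above B; 5 in all.

5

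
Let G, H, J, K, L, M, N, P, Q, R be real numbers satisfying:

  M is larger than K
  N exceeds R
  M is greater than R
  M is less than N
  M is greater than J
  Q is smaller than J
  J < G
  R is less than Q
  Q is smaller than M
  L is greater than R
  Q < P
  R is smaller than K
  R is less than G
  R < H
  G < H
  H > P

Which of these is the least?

R

Q is not least since R < Q; J is not least since Q < J; G is not least since R < G; K is not least since R < K; M is not least since Q < M; L is not least since R < L; P is not least since Q < P; N is not least since M < N; H is not least since R < H.
Only R has nothing below it, so R is the least.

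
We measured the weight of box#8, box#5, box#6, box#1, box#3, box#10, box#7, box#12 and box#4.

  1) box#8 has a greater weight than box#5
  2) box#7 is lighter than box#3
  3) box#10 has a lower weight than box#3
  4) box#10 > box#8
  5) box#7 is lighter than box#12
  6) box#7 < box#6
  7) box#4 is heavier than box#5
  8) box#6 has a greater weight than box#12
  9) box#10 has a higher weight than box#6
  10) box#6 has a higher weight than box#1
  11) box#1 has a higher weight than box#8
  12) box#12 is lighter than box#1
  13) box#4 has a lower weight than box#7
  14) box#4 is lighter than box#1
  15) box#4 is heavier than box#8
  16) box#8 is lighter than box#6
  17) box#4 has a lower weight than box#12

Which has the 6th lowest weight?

The consecutive relations fix a unique order: box#5 < box#8 < box#4 < box#7 < box#12 < box#1 < box#6 < box#10 < box#3.
Counting 6 from the smallest end gives box#1.

box#1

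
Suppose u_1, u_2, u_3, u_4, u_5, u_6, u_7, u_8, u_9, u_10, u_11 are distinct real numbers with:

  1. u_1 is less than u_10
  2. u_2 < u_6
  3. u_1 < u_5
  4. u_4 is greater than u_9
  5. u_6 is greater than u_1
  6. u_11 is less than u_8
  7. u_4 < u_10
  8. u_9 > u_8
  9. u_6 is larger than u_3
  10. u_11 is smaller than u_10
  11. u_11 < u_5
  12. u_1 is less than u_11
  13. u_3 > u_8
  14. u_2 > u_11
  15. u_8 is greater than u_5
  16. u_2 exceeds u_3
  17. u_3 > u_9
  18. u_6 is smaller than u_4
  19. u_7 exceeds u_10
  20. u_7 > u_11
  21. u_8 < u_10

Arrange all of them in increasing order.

The consecutive links are each given: u_1 < u_11; u_11 < u_5; u_5 < u_8; u_8 < u_9; u_9 < u_3; u_3 < u_2; u_2 < u_6; u_6 < u_4; u_4 < u_10; u_10 < u_7.

u_1 < u_11 < u_5 < u_8 < u_9 < u_3 < u_2 < u_6 < u_4 < u_10 < u_7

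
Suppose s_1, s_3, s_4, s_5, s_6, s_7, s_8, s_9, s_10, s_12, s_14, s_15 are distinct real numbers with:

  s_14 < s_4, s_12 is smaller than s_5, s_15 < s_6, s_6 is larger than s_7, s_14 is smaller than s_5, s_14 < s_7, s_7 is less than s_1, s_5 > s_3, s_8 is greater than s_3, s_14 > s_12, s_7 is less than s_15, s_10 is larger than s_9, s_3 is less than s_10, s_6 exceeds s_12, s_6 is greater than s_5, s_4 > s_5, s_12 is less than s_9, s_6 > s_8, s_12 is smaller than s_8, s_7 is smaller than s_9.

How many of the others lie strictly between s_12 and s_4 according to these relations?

2

Chaining upward from s_12 reaches: s_8, s_14, s_7, s_5, s_15, s_9, s_6, s_1, s_10.
Chaining downward from s_4 reaches: s_3, s_14, s_5.
Strictly between s_12 and s_4 are those in both lists: s_14, s_5 — 2 elements.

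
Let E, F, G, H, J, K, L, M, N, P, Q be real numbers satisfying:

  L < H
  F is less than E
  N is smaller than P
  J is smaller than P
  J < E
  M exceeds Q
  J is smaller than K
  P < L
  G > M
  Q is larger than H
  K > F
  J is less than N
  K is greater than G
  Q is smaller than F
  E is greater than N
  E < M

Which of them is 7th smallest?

F

Piecing the relations together gives one ordering: J < N < P < L < H < Q < F < E < M < G < K.
Counting 7 from the smallest end gives F.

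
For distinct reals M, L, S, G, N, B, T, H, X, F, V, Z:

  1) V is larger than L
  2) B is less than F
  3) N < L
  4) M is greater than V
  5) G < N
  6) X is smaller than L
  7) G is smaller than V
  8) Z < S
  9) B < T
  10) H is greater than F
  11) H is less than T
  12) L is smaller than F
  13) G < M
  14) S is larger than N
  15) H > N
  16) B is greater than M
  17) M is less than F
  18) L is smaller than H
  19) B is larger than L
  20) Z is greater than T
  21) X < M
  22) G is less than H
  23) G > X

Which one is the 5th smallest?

The consecutive relations fix a unique order: X < G < N < L < V < M < B < F < H < T < Z < S.
Counting 5 from the smallest end gives V.

V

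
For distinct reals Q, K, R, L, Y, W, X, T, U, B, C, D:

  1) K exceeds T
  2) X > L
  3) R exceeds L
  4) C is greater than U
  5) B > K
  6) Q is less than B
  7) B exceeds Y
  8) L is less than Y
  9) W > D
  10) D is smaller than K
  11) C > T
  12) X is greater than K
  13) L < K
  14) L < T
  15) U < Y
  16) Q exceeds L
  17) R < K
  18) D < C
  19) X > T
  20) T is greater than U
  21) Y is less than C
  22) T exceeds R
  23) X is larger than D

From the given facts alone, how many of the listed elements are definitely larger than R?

5

The elements the relations force above R are T, C, K, B, X — no chain reaches any other.
That is 5.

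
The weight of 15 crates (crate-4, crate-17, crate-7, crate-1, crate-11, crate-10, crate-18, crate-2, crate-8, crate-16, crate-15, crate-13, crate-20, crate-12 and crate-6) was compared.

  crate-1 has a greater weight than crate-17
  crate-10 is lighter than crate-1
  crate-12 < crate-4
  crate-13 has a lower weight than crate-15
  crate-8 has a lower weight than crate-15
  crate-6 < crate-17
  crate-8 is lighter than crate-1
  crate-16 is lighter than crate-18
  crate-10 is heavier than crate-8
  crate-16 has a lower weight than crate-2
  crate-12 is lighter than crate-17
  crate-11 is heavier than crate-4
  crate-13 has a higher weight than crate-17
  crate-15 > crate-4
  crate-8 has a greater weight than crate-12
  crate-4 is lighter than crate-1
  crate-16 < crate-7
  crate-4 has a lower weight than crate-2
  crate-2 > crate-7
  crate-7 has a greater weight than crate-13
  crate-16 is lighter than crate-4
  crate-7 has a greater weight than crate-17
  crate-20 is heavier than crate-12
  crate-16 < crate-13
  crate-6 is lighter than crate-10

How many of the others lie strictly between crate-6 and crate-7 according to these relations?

Chaining upward from crate-6 reaches: crate-17, crate-10, crate-13, crate-2, crate-1, crate-15.
Chaining downward from crate-7 reaches: crate-12, crate-17, crate-16, crate-13.
Strictly between crate-6 and crate-7 are those in both lists: crate-17, crate-13 — 2 elements.

2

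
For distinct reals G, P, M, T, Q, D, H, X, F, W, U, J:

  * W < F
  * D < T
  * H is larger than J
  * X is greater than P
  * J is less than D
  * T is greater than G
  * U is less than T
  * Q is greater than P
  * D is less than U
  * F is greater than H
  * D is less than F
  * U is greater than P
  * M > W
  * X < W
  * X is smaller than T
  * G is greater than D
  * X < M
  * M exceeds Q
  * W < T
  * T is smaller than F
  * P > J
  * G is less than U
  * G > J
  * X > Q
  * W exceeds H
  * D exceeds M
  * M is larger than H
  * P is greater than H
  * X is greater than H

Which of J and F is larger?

J < H and H < P give J < P.
With P < Q: J < H < P < Q.
Then Q < X extends the chain to X.
With X < W: J < H < P < Q < X < W.
Then W < M extends the chain to M.
With M < D: J < H < P < Q < X < W < M < D.
With D < G: J < H < P < Q < X < W < M < D < G.
With G < U: J < H < P < Q < X < W < M < D < G < U.
With U < T: J < H < P < Q < X < W < M < D < G < U < T.
Then T < F extends the chain to F.
So J < F; F is the larger of the two.

F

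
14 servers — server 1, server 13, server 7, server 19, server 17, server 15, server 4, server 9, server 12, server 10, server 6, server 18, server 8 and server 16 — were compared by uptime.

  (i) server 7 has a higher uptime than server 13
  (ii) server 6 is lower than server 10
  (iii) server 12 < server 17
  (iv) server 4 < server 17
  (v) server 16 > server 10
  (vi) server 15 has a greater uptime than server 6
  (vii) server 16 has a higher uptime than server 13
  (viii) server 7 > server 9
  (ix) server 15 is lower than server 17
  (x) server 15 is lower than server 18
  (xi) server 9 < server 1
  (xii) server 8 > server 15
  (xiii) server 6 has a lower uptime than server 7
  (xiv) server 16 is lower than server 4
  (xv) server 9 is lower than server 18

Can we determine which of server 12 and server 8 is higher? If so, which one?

undetermined

Following every chain through server 12: above server 12 we get server 17.
server 8 is not reached, and no chain runs the other way from server 8 to server 12.
So the given relations leave the order of server 12 and server 8 undetermined.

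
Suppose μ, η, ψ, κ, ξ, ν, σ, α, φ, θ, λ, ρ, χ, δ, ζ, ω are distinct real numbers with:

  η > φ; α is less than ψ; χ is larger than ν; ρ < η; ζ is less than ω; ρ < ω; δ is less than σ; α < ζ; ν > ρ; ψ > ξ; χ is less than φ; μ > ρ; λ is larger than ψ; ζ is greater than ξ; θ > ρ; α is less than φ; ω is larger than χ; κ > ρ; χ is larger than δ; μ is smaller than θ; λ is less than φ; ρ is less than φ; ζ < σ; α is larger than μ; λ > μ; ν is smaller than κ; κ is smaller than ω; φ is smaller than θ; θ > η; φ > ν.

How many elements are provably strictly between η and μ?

4

The relations place μ below η. An element lies strictly between them when it is forced above μ and also forced below η.
Above μ: {α, ζ, ψ, ω, λ, φ, σ, θ}. Below η: {ρ, ν, ξ, α, δ, χ, ψ, λ, φ}.
Intersection: {α, ψ, λ, φ} — 4.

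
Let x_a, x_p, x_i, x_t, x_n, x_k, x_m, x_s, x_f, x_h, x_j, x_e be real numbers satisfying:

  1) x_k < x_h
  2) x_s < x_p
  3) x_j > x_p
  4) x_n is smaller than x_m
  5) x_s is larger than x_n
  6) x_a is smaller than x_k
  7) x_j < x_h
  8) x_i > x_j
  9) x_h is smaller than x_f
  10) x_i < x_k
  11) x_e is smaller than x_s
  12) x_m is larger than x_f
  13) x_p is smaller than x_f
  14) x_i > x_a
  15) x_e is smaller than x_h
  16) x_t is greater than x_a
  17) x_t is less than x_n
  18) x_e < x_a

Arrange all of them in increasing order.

x_e < x_a < x_t < x_n < x_s < x_p < x_j < x_i < x_k < x_h < x_f < x_m

Each adjacent pair is fixed by a given relation: x_e < x_a; x_a < x_t; x_t < x_n; x_n < x_s; x_s < x_p; x_p < x_j; x_j < x_i; x_i < x_k; x_k < x_h; x_h < x_f; x_f < x_m. Chaining them end to end gives the full order.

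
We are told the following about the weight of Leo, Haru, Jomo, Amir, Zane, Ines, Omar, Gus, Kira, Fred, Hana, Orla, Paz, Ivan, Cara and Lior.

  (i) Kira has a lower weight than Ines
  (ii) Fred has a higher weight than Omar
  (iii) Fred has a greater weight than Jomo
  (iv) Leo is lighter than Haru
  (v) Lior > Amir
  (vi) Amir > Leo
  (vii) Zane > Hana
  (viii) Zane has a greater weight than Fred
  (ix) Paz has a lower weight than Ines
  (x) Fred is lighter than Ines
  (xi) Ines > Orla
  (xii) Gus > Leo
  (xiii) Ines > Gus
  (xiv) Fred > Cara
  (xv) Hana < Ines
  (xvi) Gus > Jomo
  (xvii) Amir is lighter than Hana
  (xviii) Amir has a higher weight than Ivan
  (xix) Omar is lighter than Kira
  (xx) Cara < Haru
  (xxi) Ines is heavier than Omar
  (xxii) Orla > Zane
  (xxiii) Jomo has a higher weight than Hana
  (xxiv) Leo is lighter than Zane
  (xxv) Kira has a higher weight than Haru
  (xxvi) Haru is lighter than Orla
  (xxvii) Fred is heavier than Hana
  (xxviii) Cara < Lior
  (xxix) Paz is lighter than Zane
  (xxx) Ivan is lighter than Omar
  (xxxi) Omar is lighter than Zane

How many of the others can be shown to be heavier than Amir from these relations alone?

Directly above Amir: Hana, Lior.
One step further: Jomo, Fred, Zane, Ines (6 so far).
One step further: Gus, Orla (8 so far).
Nothing else is reachable above Amir; 8 in all.

8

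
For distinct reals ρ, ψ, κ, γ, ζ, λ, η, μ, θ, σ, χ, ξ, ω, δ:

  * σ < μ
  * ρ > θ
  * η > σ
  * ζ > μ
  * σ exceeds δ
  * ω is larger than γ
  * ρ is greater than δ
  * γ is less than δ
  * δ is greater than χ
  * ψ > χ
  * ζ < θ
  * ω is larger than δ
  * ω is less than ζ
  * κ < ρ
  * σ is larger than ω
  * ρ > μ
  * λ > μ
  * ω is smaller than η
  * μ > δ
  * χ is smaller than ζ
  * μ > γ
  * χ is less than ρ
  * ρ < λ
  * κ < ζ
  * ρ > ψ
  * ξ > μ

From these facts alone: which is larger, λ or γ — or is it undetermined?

λ

γ < δ and δ < ω give γ < ω.
Then ω < σ extends the chain to σ.
With σ < μ: γ < δ < ω < σ < μ.
With μ < ζ: γ < δ < ω < σ < μ < ζ.
With ζ < θ: γ < δ < ω < σ < μ < ζ < θ.
Then θ < ρ extends the chain to ρ.
Then ρ < λ extends the chain to λ.
So λ is larger.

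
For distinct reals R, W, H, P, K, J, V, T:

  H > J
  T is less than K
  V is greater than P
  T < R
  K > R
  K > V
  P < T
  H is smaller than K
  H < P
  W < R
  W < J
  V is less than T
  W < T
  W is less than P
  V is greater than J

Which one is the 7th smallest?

The consecutive relations fix a unique order: W < J < H < P < V < T < R < K.
The 7th smallest is R.

R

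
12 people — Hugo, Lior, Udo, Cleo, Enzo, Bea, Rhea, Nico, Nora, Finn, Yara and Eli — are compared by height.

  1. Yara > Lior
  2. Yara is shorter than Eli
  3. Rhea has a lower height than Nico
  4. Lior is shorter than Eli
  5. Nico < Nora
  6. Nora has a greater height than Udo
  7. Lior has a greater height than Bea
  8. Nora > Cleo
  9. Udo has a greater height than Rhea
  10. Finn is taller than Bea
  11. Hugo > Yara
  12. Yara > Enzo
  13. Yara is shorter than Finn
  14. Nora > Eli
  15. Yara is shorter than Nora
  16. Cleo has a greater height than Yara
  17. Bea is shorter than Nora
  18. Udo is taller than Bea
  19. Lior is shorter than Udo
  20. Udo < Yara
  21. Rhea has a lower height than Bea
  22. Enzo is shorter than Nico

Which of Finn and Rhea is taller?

Finn

Following the relations from Rhea: Rhea < Bea < Lior < Udo < Yara < Finn.
So Rhea < Finn; Finn is the taller of the two.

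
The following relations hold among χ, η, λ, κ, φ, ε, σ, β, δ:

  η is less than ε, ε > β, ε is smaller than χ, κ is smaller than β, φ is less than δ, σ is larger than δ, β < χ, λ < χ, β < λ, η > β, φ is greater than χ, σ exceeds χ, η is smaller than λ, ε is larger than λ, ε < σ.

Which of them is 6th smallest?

Piecing the relations together gives one ordering: κ < β < η < λ < ε < χ < φ < δ < σ.
The 6th smallest is χ.

χ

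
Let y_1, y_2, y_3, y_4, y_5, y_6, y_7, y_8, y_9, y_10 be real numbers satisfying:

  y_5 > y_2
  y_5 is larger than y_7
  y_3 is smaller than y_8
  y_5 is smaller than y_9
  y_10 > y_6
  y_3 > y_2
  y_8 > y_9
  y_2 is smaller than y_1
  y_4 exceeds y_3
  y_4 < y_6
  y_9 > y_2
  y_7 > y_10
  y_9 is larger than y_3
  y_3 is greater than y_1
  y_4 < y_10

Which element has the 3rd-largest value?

Piecing the relations together gives one ordering: y_2 < y_1 < y_3 < y_4 < y_6 < y_10 < y_7 < y_5 < y_9 < y_8.
The 3rd largest is y_5.

y_5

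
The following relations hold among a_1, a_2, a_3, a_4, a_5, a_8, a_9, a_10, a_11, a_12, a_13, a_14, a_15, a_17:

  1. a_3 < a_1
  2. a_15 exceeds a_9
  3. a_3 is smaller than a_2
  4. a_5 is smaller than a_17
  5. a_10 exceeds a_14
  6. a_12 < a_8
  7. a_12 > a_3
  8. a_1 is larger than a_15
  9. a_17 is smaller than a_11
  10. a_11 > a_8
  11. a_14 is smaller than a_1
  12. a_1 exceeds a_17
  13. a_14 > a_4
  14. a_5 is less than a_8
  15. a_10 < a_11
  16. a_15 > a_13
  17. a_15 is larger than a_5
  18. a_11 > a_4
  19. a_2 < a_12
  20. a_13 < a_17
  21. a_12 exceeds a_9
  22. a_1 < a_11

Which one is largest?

a_11

Chaining downward from a_11: directly below it, a_4, a_10, a_8, a_17, a_1; then a_3, a_14, a_12, a_5, a_13, a_15; then a_9, a_2.
That covers every other element, and nothing is given above a_11, so a_11 is the largest.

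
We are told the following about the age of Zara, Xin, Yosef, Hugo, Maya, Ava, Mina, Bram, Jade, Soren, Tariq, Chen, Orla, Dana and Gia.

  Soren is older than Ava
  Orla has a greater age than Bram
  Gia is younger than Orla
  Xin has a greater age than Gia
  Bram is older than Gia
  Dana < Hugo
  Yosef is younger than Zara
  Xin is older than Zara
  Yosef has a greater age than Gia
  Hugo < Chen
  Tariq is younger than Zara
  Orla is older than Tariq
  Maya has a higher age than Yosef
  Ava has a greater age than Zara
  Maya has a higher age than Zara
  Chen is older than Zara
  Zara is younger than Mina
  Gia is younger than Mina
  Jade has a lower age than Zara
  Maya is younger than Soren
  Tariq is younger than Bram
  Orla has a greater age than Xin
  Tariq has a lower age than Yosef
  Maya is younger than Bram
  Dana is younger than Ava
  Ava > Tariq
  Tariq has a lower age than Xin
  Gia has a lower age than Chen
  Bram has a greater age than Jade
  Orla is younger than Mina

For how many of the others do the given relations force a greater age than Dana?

The elements the relations force above Dana are Hugo, Chen, Ava, Soren — no chain reaches any other.
That is 4.

4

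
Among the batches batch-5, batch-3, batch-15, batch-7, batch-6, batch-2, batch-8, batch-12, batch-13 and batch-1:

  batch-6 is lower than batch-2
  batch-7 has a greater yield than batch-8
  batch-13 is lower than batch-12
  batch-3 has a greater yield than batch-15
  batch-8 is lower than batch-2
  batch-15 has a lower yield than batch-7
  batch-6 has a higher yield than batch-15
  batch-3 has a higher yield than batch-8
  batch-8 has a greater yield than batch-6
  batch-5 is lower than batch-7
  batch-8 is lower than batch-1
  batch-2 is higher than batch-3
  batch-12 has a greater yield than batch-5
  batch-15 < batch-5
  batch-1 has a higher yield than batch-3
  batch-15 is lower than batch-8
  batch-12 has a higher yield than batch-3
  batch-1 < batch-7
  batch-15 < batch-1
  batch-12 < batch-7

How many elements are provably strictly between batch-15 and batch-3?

The relations place batch-15 below batch-3. An element lies strictly between them when it is forced above batch-15 and also forced below batch-3.
Above batch-15: {batch-6, batch-8, batch-5, batch-1, batch-2, batch-12, batch-7}. Below batch-3: {batch-6, batch-8}.
Intersection: {batch-6, batch-8} — 2.

2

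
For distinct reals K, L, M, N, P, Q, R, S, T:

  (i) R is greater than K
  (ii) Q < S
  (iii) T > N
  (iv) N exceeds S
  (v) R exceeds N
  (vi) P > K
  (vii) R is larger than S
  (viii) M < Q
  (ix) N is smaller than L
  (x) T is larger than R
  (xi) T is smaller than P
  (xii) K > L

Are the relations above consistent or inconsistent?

consistent

Every relation is compatible with M < Q < S < N < L < K < R < T < P; the set is consistent.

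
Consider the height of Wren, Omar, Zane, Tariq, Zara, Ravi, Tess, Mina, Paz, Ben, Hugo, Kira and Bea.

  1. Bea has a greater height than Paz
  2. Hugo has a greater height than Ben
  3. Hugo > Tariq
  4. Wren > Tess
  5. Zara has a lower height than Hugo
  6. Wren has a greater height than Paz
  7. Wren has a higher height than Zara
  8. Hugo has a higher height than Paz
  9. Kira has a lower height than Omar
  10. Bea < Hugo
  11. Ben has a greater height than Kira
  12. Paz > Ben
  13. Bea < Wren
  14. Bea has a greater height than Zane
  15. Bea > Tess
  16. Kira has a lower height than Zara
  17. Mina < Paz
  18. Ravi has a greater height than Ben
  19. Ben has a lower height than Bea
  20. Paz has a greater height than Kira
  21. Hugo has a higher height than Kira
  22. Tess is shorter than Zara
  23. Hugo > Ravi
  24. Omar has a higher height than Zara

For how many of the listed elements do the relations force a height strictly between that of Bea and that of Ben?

The relations place Ben below Bea. An element lies strictly between them when it is forced above Ben and also forced below Bea.
Above Ben: {Ravi, Paz, Hugo, Wren}. Below Bea: {Tess, Kira, Zane, Mina, Paz}.
Intersection: {Paz} — 1.

1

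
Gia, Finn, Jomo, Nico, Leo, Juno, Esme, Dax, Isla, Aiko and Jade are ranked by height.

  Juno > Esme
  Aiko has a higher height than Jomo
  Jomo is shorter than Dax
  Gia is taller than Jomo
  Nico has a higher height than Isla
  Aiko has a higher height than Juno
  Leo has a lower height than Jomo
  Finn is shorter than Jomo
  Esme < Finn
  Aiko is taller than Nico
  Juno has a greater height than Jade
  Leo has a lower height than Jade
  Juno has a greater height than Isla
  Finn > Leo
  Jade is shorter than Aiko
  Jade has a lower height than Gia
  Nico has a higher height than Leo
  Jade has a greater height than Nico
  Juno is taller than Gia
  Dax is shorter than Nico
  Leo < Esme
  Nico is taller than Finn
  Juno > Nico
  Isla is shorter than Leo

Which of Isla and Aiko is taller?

Isla < Leo and Leo < Esme give Isla < Esme.
With Esme < Finn: Isla < Leo < Esme < Finn.
Then Finn < Jomo extends the chain to Jomo.
Then Jomo < Dax extends the chain to Dax.
With Dax < Nico: Isla < Leo < Esme < Finn < Jomo < Dax < Nico.
Then Nico < Jade extends the chain to Jade.
With Jade < Gia: Isla < Leo < Esme < Finn < Jomo < Dax < Nico < Jade < Gia.
With Gia < Juno: Isla < Leo < Esme < Finn < Jomo < Dax < Nico < Jade < Gia < Juno.
With Juno < Aiko: Isla < Leo < Esme < Finn < Jomo < Dax < Nico < Jade < Gia < Juno < Aiko.
So Isla < Aiko; Aiko is the taller of the two.

Aiko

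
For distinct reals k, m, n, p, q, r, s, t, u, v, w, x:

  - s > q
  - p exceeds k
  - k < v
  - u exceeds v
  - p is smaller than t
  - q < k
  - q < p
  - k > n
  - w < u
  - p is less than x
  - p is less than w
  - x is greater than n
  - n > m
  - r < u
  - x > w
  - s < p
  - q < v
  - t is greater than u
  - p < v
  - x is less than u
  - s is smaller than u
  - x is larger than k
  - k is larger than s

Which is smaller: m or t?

m

Chaining the given relations: m < n < k < p < w < u < t.
So m < t; m is the smaller of the two.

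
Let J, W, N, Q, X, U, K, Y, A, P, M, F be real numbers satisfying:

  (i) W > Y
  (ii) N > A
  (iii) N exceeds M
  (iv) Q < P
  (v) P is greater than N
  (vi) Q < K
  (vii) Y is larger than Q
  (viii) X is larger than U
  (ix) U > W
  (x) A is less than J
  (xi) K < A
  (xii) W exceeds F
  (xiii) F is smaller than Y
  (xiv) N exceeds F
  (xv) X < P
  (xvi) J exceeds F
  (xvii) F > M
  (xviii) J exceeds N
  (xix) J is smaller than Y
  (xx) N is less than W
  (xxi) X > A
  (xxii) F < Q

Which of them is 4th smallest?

Chaining the given pairs: M < F < Q < K < A < N < J < Y < W < U < X < P.
Counting 4 from the smallest end gives K.

K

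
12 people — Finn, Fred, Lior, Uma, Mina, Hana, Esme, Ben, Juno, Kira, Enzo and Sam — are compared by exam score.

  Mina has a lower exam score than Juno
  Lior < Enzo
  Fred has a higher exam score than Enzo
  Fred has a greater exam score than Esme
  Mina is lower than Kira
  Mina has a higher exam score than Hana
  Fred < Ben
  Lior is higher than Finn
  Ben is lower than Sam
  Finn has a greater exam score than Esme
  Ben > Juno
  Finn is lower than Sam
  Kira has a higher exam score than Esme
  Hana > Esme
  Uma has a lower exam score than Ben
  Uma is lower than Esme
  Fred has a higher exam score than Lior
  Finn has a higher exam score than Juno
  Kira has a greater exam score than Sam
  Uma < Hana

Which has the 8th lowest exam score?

Enzo

Chaining the given pairs: Uma < Esme < Hana < Mina < Juno < Finn < Lior < Enzo < Fred < Ben < Sam < Kira.
Counting 8 from the smallest end gives Enzo.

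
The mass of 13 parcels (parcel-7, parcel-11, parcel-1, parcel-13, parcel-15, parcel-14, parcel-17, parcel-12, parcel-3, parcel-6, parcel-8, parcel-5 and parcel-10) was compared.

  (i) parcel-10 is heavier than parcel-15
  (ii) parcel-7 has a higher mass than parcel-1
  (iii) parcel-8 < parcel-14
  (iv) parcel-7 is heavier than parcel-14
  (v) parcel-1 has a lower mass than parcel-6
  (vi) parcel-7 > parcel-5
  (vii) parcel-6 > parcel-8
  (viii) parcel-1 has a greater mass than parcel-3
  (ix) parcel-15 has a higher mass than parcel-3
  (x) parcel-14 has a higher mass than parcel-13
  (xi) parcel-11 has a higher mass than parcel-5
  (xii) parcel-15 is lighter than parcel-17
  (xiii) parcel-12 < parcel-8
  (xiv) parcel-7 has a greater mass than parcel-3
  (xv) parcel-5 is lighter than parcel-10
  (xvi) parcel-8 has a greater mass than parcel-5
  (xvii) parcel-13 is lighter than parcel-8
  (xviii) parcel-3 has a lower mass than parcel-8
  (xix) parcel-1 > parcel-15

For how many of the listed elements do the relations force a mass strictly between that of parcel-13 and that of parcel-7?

2

The relations place parcel-13 below parcel-7. An element lies strictly between them when it is forced above parcel-13 and also forced below parcel-7.
Above parcel-13: {parcel-8, parcel-14, parcel-6}. Below parcel-7: {parcel-3, parcel-15, parcel-5, parcel-12, parcel-1, parcel-8, parcel-14}.
Intersection: {parcel-8, parcel-14} — 2.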